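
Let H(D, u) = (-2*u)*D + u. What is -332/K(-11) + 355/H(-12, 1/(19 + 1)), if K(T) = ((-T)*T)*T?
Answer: 377672/1331 ≈ 283.75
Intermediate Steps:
K(T) = -T**3 (K(T) = (-T**2)*T = -T**3)
H(D, u) = u - 2*D*u (H(D, u) = -2*D*u + u = u - 2*D*u)
-332/K(-11) + 355/H(-12, 1/(19 + 1)) = -332/((-1*(-11)**3)) + 355/(((1 - 2*(-12))/(19 + 1))) = -332/((-1*(-1331))) + 355/(((1 + 24)/20)) = -332/1331 + 355/(((1/20)*25)) = -332*1/1331 + 355/(5/4) = -332/1331 + 355*(4/5) = -332/1331 + 284 = 377672/1331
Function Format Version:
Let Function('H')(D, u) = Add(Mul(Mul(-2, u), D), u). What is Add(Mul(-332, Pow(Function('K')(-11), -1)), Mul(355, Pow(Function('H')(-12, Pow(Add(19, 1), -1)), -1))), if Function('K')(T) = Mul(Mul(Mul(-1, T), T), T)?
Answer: Rational(377672, 1331) ≈ 283.75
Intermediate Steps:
Function('K')(T) = Mul(-1, Pow(T, 3)) (Function('K')(T) = Mul(Mul(-1, Pow(T, 2)), T) = Mul(-1, Pow(T, 3)))
Function('H')(D, u) = Add(u, Mul(-2, D, u)) (Function('H')(D, u) = Add(Mul(-2, D, u), u) = Add(u, Mul(-2, D, u)))
Add(Mul(-332, Pow(Function('K')(-11), -1)), Mul(355, Pow(Function('H')(-12, Pow(Add(19, 1), -1)), -1))) = Add(Mul(-332, Pow(Mul(-1, Pow(-11, 3)), -1)), Mul(355, Pow(Mul(Pow(Add(19, 1), -1), Add(1, Mul(-2, -12))), -1))) = Add(Mul(-332, Pow(Mul(-1, -1331), -1)), Mul(355, Pow(Mul(Pow(20, -1), Add(1, 24)), -1))) = Add(Mul(-332, Pow(1331, -1)), Mul(355, Pow(Mul(Rational(1, 20), 25), -1))) = Add(Mul(-332, Rational(1, 1331)), Mul(355, Pow(Rational(5, 4), -1))) = Add(Rational(-332, 1331), Mul(355, Rational(4, 5))) = Add(Rational(-332, 1331), 284) = Rational(377672, 1331)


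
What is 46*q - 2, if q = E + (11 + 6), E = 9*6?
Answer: 3264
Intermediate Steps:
E = 54
q = 71 (q = 54 + (11 + 6) = 54 + 17 = 71)
46*q - 2 = 46*71 - 2 = 3266 - 2 = 3264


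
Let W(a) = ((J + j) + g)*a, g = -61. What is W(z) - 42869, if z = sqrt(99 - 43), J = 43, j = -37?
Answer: -42869 - 110*sqrt(14) ≈ -43281.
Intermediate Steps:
z = 2*sqrt(14) (z = sqrt(56) = 2*sqrt(14) ≈ 7.4833)
W(a) = -55*a (W(a) = ((43 - 37) - 61)*a = (6 - 61)*a = -55*a)
W(z) - 42869 = -110*sqrt(14) - 42869 = -42869 - 110*sqrt(14)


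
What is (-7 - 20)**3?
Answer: -19683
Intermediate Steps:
(-7 - 20)**3 = (-27)**3 = -19683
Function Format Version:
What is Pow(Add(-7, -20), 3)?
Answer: -19683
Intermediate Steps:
Pow(Add(-7, -20), 3) = Pow(-27, 3) = -19683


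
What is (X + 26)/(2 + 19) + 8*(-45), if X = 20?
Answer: -7514/21 ≈ -357.81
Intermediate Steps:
(X + 26)/(2 + 19) + 8*(-45) = (20 + 26)/(2 + 19) + 8*(-45) = 46/21 - 360 = -7514/21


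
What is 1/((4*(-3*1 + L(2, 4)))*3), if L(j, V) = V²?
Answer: 1/156 ≈ 0.0064103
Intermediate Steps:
1/((4*(-3*1 + L(2, 4)))*3) = 1/((4*(-3*1 + 4²))*3) = 1/((4*(-3 + 16))*3) = 1/((4*13)*3) = 1/(52*3) = 1/156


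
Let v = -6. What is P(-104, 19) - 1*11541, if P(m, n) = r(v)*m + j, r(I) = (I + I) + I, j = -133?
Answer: -9802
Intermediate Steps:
r(I) = 3*I (r(I) = 2*I + I = 3*I)
P(m, n) = -133 - 18*m (P(m, n) = (3*(-6))*m - 133 = -18*m - 133 = -133 - 18*m)
P(-104, 19) - 1*11541 = (-133 - 18*(-104)) - 1*11541 = (-133 + 1872) - 11541 = 1739 - 11541 = -9802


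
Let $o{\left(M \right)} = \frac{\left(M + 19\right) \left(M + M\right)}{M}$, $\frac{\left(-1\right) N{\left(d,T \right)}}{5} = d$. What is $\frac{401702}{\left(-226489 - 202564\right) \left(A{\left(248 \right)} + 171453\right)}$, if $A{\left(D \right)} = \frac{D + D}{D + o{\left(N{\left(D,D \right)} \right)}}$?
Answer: $- \frac{62952442}{11528267533247} \approx -5.4607 \cdot 10^{-6}$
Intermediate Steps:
$N{\left(d,T \right)} = - 5 d$
$o{\left(M \right)} = 38 + 2 M$ ($o{\left(M \right)} = \frac{\left(19 + M\right) 2 M}{M} = \frac{2 M \left(19 + M\right)}{M} = 38 + 2 M$)
$A{\left(D \right)} = \frac{2 D}{38 - 9 D}$ ($A{\left(D \right)} = \frac{D + D}{D + \left(38 + 2 \left(- 5 D\right)\right)} = \frac{2 D}{D - \left(-38 + 10 D\right)} = \frac{2 D}{38 - 9 D}$)
$\frac{401702}{\left(-226489 - 202564\right) \left(A{\left(248 \right)} + 171453\right)} = \frac{401702}{\left(-226489 - 202564\right) \left(2 \cdot 248 \frac{1}{38 - 2232} + 171453\right)} = \frac{401702}{\left(-429053\right) \left(2 \cdot 248 \frac{1}{38 - 2232} + 171453\right)} = \frac{401702}{\left(-429053\right) \left(2 \cdot 248 \frac{1}{-2194} + 171453\right)} = \frac{401702}{\left(-429053\right) \left(2 \cdot 248 \left(- \frac{1}{2194}\right) + 171453\right)} = \frac{401702}{\left(-429053\right) \left(- \frac{248}{1097} + 171453\right)} = \frac{401702}{\left(-429053\right) \frac{188083693}{1097}} = \frac{401702}{- \frac{80697872732729}{1097}} = 401702 \left(- \frac{1097}{80697872732729}\right) = - \frac{62952442}{11528267533247}$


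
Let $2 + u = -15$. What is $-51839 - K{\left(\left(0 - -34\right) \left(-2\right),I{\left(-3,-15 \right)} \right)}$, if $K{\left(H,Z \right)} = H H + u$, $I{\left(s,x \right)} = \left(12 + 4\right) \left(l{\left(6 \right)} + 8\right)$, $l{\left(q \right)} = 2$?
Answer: $-56446$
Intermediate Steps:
$u = -17$ ($u = -2 - 15 = -17$)
$I{\left(s,x \right)} = 160$ ($I{\left(s,x \right)} = \left(12 + 4\right) \left(2 + 8\right) = 16 \cdot 10 = 160$)
$K{\left(H,Z \right)} = -17 + H^{2}$ ($K{\left(H,Z \right)} = H H - 17 = H^{2} - 17 = -17 + H^{2}$)
$-51839 - K{\left(\left(0 - -34\right) \left(-2\right),I{\left(-3,-15 \right)} \right)} = -51839 - \left(-17 + \left(\left(0 - -34\right) \left(-2\right)\right)^{2}\right) = -51839 - \left(-17 + \left(\left(0 + 34\right) \left(-2\right)\right)^{2}\right) = -51839 - \left(-17 + \left(34 \left(-2\right)\right)^{2}\right) = -51839 - \left(-17 + \left(-68\right)^{2}\right) = -51839 - \left(-17 + 4624\right) = -51839 - 4607 = -56446$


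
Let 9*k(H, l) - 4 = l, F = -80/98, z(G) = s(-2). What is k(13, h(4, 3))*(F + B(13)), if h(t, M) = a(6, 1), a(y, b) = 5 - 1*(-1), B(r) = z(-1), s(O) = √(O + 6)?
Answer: 580/441 ≈ 1.3152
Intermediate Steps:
s(O) = √(6 + O)
z(G) = 2 (z(G) = √(6 - 2) = √4 = 2)
B(r) = 2
F = -40/49 (F = -80*1/98 = -40/49 ≈ -0.81633)
a(y, b) = 6 (a(y, b) = 5 + 1 = 6)
h(t, M) = 6
k(H, l) = 4/9 + l/9
k(13, h(4, 3))*(F + B(13)) = (4/9 + (⅑)*6)*(-40/49 + 2) = (4/9 + ⅔)*(58/49) = (10/9)*(58/49) = 580/441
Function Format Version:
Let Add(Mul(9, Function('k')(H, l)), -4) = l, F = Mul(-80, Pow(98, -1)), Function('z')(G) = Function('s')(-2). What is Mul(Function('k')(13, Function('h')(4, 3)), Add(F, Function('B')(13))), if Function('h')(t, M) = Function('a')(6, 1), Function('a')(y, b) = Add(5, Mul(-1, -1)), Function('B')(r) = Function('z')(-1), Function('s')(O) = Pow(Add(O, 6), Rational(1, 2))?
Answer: Rational(580, 441) ≈ 1.3152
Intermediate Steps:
Function('s')(O) = Pow(Add(6, O), Rational(1, 2))
Function('z')(G) = 2 (Function('z')(G) = Pow(Add(6, -2), Rational(1, 2)) = Pow(4, Rational(1, 2)) = 2)
Function('B')(r) = 2
F = Rational(-40, 49) (F = Mul(-80, Rational(1, 98)) = Rational(-40, 49) ≈ -0.81633)
Function('a')(y, b) = 6 (Function('a')(y, b) = Add(5, 1) = 6)
Function('h')(t, M) = 6
Function('k')(H, l) = Add(Rational(4, 9), Mul(Rational(1, 9), l))
Mul(Function('k')(13, Function('h')(4, 3)), Add(F, Function('B')(13))) = Mul(Add(Rational(4, 9), Mul(Rational(1, 9), 6)), Add(Rational(-40, 49), 2)) = Mul(Add(Rational(4, 9), Rational(2, 3)), Rational(58, 49)) = Mul(Rational(10, 9), Rational(58, 49)) = Rational(580, 441)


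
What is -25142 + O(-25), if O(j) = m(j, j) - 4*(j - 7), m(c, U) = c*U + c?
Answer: -24414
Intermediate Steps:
m(c, U) = c + U*c (m(c, U) = U*c + c = c + U*c)
O(j) = 28 - 4*j + j*(1 + j) (O(j) = j*(1 + j) - 4*(j - 7) = j*(1 + j) - 4*(-7 + j) = j*(1 + j) + (28 - 4*j) = 28 - 4*j + j*(1 + j))
-25142 + O(-25) = -25142 + (28 + (-25)² - 3*(-25)) = -25142 + (28 + 625 + 75) = -25142 + 728 = -24414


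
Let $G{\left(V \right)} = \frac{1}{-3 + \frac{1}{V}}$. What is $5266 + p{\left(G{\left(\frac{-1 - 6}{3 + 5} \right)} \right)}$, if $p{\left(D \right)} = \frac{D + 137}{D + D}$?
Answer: $\frac{34879}{7} \approx 4982.7$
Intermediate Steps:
$p{\left(D \right)} = \frac{137 + D}{2 D}$
$5266 + p{\left(G{\left(\frac{-1 - 6}{3 + 5} \right)} \right)} = 5266 + \frac{137 - \frac{\left(-1 - 6\right) \frac{1}{3 + 5}}{-1 + 3 \frac{-1 - 6}{3 + 5}}}{2 \left(- \frac{\left(-1 - 6\right) \frac{1}{3 + 5}}{-1 + 3 \frac{-1 - 6}{3 + 5}}\right)} = 5266 + \frac{137 - \frac{\left(-7\right) \frac{1}{8}}{-1 + 3 \left(- \frac{7}{8}\right)}}{2 \left(- \frac{\left(-7\right) \frac{1}{8}}{-1 + 3 \left(- \frac{7}{8}\right)}\right)} = 5266 + \frac{137 - \frac{\left(-7\right) \frac{1}{8}}{-1 + 3 \left(\left(-7\right) \frac{1}{8}\right)}}{2 \left(- \frac{\left(-7\right) \frac{1}{8}}{-1 + 3 \left(\left(-7\right) \frac{1}{8}\right)}\right)} = 5266 + \frac{137 - - \frac{7}{8 \left(-1 + 3 \left(- \frac{7}{8}\right)\right)}}{2 \left(\left(-1\right) \left(- \frac{7}{8}\right) \frac{1}{-1 + 3 \left(- \frac{7}{8}\right)}\right)} = 5266 + \frac{137 - - \frac{7}{8 \left(-1 - \frac{21}{8}\right)}}{2 \left(\left(-1\right) \left(- \frac{7}{8}\right) \frac{1}{-1 - \frac{21}{8}}\right)} = 5266 + \frac{137 - - \frac{7}{8 \left(- \frac{29}{8}\right)}}{2 \left(\left(-1\right) \left(- \frac{7}{8}\right) \frac{1}{- \frac{29}{8}}\right)} = 5266 + \frac{137 - \left(- \frac{7}{8}\right) \left(- \frac{8}{29}\right)}{2 \left(\left(-1\right) \left(- \frac{7}{8}\right) \left(- \frac{8}{29}\right)\right)} = 5266 + \frac{137 - \frac{7}{29}}{2 \left(- \frac{7}{29}\right)} = 5266 + \frac{1}{2} \left(- \frac{29}{7}\right) \frac{3966}{29} = 5266 - \frac{1983}{7} = \frac{34879}{7}$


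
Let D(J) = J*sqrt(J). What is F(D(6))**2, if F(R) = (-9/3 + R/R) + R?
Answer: 220 - 24*sqrt(6) ≈ 161.21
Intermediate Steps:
D(J) = J**(3/2)
F(R) = -2 + R (F(R) = (-9*1/3 + 1) + R = (-3 + 1) + R = -2 + R)
F(D(6))**2 = (-2 + 6**(3/2))**2 = (-2 + 6*sqrt(6))**2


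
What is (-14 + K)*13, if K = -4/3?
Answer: -598/3 ≈ -199.33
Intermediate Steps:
K = -4/3 (K = -4*⅓ = -4/3 ≈ -1.3333)
(-14 + K)*13 = (-14 - 4/3)*13 = -46/3*13 = -598/3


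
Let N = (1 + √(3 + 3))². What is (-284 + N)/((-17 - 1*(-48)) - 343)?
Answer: 277/312 - √6/156 ≈ 0.87212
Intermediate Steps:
N = (1 + √6)² ≈ 11.899
(-284 + N)/((-17 - 1*(-48)) - 343) = (-284 + (1 + √6)²)/((-17 - 1*(-48)) - 343) = (-284 + (1 + √6)²)/((-17 + 48) - 343) = (-284 + (1 + √6)²)/(31 - 343) = (-284 + (1 + √6)²)/(-312) = (-284 + (1 + √6)²)*(-1/312) = 71/78 - (1 + √6)²/312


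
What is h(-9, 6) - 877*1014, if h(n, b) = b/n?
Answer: -2667836/3 ≈ -8.8928e+5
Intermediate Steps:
h(-9, 6) - 877*1014 = 6/(-9) - 877*1014 = 6*(-⅑) - 889278 = -⅔ - 889278 = -2667836/3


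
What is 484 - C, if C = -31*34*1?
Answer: 1538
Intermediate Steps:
C = -1054 (C = -1054*1 = -1054)
484 - C = 484 - 1*(-1054) = 484 + 1054 = 1538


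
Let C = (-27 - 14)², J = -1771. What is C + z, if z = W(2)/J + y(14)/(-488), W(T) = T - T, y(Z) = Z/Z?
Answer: 820327/488 ≈ 1681.0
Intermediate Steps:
y(Z) = 1
W(T) = 0
C = 1681 (C = (-41)² = 1681)
z = -1/488 (z = 0/(-1771) + 1/(-488) = 0*(-1/1771) + 1*(-1/488) = 0 - 1/488 = -1/488 ≈ -0.0020492)
C + z = 1681 - 1/488 = 820327/488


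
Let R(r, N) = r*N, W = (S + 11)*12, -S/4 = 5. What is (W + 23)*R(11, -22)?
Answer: 20570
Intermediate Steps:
S = -20 (S = -4*5 = -20)
W = -108 (W = (-20 + 11)*12 = -9*12 = -108)
R(r, N) = N*r
(W + 23)*R(11, -22) = (-108 + 23)*(-22*11) = -85*(-242) = 20570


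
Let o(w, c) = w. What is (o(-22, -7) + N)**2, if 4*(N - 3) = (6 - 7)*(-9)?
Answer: 4489/16 ≈ 280.56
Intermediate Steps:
N = 21/4 (N = 3 + ((6 - 7)*(-9))/4 = 3 + (-1*(-9))/4 = 3 + (1/4)*9 = 3 + 9/4 = 21/4 ≈ 5.2500)
(o(-22, -7) + N)**2 = (-22 + 21/4)**2 = (-67/4)**2 = 4489/16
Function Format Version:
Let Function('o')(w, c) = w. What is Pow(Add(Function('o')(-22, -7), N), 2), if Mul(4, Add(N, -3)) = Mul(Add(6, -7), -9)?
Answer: Rational(4489, 16) ≈ 280.56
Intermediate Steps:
N = Rational(21, 4) (N = Add(3, Mul(Rational(1, 4), Mul(Add(6, -7), -9))) = Add(3, Mul(Rational(1, 4), Mul(-1, -9))) = Add(3, Mul(Rational(1, 4), 9)) = Add(3, Rational(9, 4)) = Rational(21, 4) ≈ 5.2500)
Pow(Add(Function('o')(-22, -7), N), 2) = Pow(Add(-22, Rational(21, 4)), 2) = Pow(Rational(-67, 4), 2) = Rational(4489, 16)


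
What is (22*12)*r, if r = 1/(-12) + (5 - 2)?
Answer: 770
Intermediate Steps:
r = 35/12 (r = -1/12 + 3 = 35/12 ≈ 2.9167)
(22*12)*r = (22*12)*(35/12) = 264*(35/12) = 770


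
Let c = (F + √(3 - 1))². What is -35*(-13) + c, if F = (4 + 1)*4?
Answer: 857 + 40*√2 ≈ 913.57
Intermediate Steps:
F = 20 (F = 5*4 = 20)
c = (20 + √2)² (c = (20 + √(3 - 1))² = (20 + √2)² ≈ 458.57)
-35*(-13) + c = -35*(-13) + (20 + √2)² = 455 + (20 + √2)²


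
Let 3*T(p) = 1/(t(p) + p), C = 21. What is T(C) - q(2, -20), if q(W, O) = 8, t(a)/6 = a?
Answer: -3527/441 ≈ -7.9977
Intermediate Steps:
t(a) = 6*a
T(p) = 1/(21*p) (T(p) = 1/(3*(6*p + p)) = 1/(3*((7*p))) = (1/(7*p))/3 = 1/(21*p))
T(C) - q(2, -20) = (1/21)/21 - 1*8 = (1/21)*(1/21) - 8 = 1/441 - 8 = -3527/441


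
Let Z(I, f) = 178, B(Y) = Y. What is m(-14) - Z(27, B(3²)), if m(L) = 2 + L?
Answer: -190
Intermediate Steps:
m(-14) - Z(27, B(3²)) = (2 - 14) - 1*178 = -12 - 178 = -190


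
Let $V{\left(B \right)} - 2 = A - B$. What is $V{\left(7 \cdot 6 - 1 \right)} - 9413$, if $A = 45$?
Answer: $-9407$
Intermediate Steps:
$V{\left(B \right)} = 47 - B$ ($V{\left(B \right)} = 2 - \left(-45 + B\right) = 47 - B$)
$V{\left(7 \cdot 6 - 1 \right)} - 9413 = \left(47 - \left(7 \cdot 6 - 1\right)\right) - 9413 = \left(47 - \left(42 - 1\right)\right) - 9413 = \left(47 - 41\right) - 9413 = 6 - 9413 = -9407$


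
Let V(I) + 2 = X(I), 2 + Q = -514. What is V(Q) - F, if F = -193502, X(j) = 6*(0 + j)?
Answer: 190404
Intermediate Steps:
X(j) = 6*j
Q = -516 (Q = -2 - 514 = -516)
V(I) = -2 + 6*I
V(Q) - F = (-2 + 6*(-516)) - 1*(-193502) = (-2 - 3096) + 193502 = -3098 + 193502 = 190404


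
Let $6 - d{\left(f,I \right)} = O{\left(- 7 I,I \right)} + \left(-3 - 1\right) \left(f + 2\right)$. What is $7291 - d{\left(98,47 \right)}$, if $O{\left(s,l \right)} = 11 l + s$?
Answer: $7073$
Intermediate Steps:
$O{\left(s,l \right)} = s + 11 l$
$d{\left(f,I \right)} = 14 - 4 I + 4 f$ ($d{\left(f,I \right)} = 6 - \left(\left(- 7 I + 11 I\right) + \left(-3 - 1\right) \left(f + 2\right)\right) = 6 - \left(4 I - 4 \left(2 + f\right)\right) = 6 - \left(4 I - \left(8 + 4 f\right)\right) = 6 - \left(-8 - 4 f + 4 I\right) = 6 + \left(8 - 4 I + 4 f\right) = 14 - 4 I + 4 f$)
$7291 - d{\left(98,47 \right)} = 7291 - \left(14 - 188 + 4 \cdot 98\right) = 7291 - \left(14 - 188 + 392\right) = 7291 - 218 = 7073$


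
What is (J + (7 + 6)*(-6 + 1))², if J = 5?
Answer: 3600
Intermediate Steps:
(J + (7 + 6)*(-6 + 1))² = (5 + (7 + 6)*(-6 + 1))² = (5 + 13*(-5))² = (5 - 65)² = (-60)² = 3600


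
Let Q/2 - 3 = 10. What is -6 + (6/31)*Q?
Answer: -30/31 ≈ -0.96774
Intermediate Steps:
Q = 26 (Q = 6 + 2*10 = 6 + 20 = 26)
-6 + (6/31)*Q = -6 + (6/31)*26 = -6 + 156/31 = -30/31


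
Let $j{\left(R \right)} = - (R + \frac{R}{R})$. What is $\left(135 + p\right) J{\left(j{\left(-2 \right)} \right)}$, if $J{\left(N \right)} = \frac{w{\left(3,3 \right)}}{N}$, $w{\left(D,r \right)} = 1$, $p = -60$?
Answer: $75$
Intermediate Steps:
$j{\left(R \right)} = -1 - R$ ($j{\left(R \right)} = - (R + 1) = - (1 + R) = -1 - R$)
$J{\left(N \right)} = \frac{1}{N}$ ($J{\left(N \right)} = 1 \frac{1}{N} = \frac{1}{N}$)
$\left(135 + p\right) J{\left(j{\left(-2 \right)} \right)} = \frac{135 - 60}{-1 - -2} = \frac{75}{-1 + 2} = \frac{75}{1} = 75 \cdot 1 = 75$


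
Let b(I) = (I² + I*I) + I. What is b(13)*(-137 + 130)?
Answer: -2457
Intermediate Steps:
b(I) = I + 2*I² (b(I) = (I² + I²) + I = 2*I² + I = I + 2*I²)
b(13)*(-137 + 130) = (13*(1 + 2*13))*(-137 + 130) = (13*(1 + 26))*(-7) = (13*27)*(-7) = 351*(-7) = -2457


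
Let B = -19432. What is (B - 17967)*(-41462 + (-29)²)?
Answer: 1519184779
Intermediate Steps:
(B - 17967)*(-41462 + (-29)²) = (-19432 - 17967)*(-41462 + (-29)²) = -37399*(-41462 + 841) = -37399*(-40621) = 1519184779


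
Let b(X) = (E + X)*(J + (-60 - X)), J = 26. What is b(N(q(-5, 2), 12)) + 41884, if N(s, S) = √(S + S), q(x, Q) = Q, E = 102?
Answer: 38392 - 272*√6 ≈ 37726.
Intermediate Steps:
N(s, S) = √2*√S (N(s, S) = √(2*S) = √2*√S)
b(X) = (-34 - X)*(102 + X) (b(X) = (102 + X)*(26 + (-60 - X)) = (102 + X)*(-34 - X) = (-34 - X)*(102 + X))
b(N(q(-5, 2), 12)) + 41884 = (-3468 - (√2*√12)² - 136*√2*√12) + 41884 = (-3468 - (√2*(2*√3))² - 136*√2*2*√3) + 41884 = (-3468 - (2*√6)² - 272*√6) + 41884 = (-3468 - 1*24 - 272*√6) + 41884 = (-3468 - 24 - 272*√6) + 41884 = (-3492 - 272*√6) + 41884 = 38392 - 272*√6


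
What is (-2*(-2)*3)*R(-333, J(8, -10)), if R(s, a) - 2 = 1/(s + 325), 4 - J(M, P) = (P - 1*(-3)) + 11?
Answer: 45/2 ≈ 22.500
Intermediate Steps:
J(M, P) = -10 - P (J(M, P) = 4 - ((P - 1*(-3)) + 11) = 4 - ((P + 3) + 11) = 4 - ((3 + P) + 11) = 4 - (14 + P) = 4 + (-14 - P) = -10 - P)
R(s, a) = 2 + 1/(325 + s) (R(s, a) = 2 + 1/(s + 325) = 2 + 1/(325 + s))
(-2*(-2)*3)*R(-333, J(8, -10)) = (-2*(-2)*3)*((651 + 2*(-333))/(325 - 333)) = (4*3)*((651 - 666)/(-8)) = 12*(-1/8*(-15)) = 12*(15/8) = 45/2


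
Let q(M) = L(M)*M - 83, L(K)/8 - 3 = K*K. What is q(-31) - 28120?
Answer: -267275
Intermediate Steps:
L(K) = 24 + 8*K² (L(K) = 24 + 8*(K*K) = 24 + 8*K²)
q(M) = -83 + M*(24 + 8*M²) (q(M) = (24 + 8*M²)*M - 83 = M*(24 + 8*M²) - 83 = -83 + M*(24 + 8*M²))
q(-31) - 28120 = (-83 + 8*(-31)*(3 + (-31)²)) - 28120 = (-83 + 8*(-31)*(3 + 961)) - 28120 = (-83 + 8*(-31)*964) - 28120 = (-83 - 239072) - 28120 = -239155 - 28120 = -267275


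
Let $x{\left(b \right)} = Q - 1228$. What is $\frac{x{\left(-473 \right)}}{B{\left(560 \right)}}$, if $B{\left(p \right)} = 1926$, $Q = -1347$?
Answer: $- \frac{2575}{1926} \approx -1.337$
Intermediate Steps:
$x{\left(b \right)} = -2575$ ($x{\left(b \right)} = -1347 - 1228 = -2575$)
$\frac{x{\left(-473 \right)}}{B{\left(560 \right)}} = - \frac{2575}{1926}$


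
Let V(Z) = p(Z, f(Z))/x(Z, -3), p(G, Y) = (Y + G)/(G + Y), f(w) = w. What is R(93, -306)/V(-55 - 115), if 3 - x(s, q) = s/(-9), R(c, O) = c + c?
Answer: -8866/3 ≈ -2955.3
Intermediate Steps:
R(c, O) = 2*c
x(s, q) = 3 + s/9 (x(s, q) = 3 - s/(-9) = 3 - s*(-1)/9 = 3 - (-1)*s/9 = 3 + s/9)
p(G, Y) = 1 (p(G, Y) = (G + Y)/(G + Y) = 1)
V(Z) = 1/(3 + Z/9)
R(93, -306)/V(-55 - 115) = (2*93)/((9/(27 + (-55 - 115)))) = 186/((9/(27 - 170))) = 186/((9/(-143))) = 186/((9*(-1/143))) = 186/(-9/143) = 186*(-143/9) = -8866/3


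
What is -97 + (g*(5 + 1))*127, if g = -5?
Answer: -3907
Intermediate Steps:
-97 + (g*(5 + 1))*127 = -97 - 5*(5 + 1)*127 = -97 - 5*6*127 = -97 - 30*127 = -97 - 3810 = -3907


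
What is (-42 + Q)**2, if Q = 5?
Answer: 1369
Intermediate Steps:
(-42 + Q)**2 = (-42 + 5)**2 = (-37)**2 = 1369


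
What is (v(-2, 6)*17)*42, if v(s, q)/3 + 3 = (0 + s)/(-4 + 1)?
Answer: -4998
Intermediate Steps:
v(s, q) = -9 - s (v(s, q) = -9 + 3*((0 + s)/(-4 + 1)) = -9 + 3*(s/(-3)) = -9 + 3*(s*(-⅓)) = -9 + 3*(-s/3) = -9 - s)
(v(-2, 6)*17)*42 = ((-9 - 1*(-2))*17)*42 = ((-9 + 2)*17)*42 = -7*17*42 = -119*42 = -4998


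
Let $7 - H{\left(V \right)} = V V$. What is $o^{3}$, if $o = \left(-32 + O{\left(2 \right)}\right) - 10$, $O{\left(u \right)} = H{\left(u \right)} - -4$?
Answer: $-42875$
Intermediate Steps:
$H{\left(V \right)} = 7 - V^{2}$ ($H{\left(V \right)} = 7 - V V = 7 - V^{2}$)
$O{\left(u \right)} = 11 - u^{2}$ ($O{\left(u \right)} = \left(7 - u^{2}\right) - -4 = \left(7 - u^{2}\right) + 4 = 11 - u^{2}$)
$o = -35$ ($o = \left(-32 + \left(11 - 2^{2}\right)\right) - 10 = \left(-32 + \left(11 - 4\right)\right) - 10 = \left(-32 + 7\right) - 10 = -25 - 10 = -35$)
$o^{3} = \left(-35\right)^{3} = -42875$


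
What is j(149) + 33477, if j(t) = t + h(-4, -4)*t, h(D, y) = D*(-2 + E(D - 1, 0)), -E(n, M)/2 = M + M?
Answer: 34818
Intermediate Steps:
E(n, M) = -4*M (E(n, M) = -2*(M + M) = -4*M)
h(D, y) = -2*D (h(D, y) = D*(-2 - 4*0) = D*(-2 + 0) = D*(-2) = -2*D)
j(t) = 9*t (j(t) = t + (-2*(-4))*t = t + 8*t = 9*t)
j(149) + 33477 = 9*149 + 33477 = 1341 + 33477 = 34818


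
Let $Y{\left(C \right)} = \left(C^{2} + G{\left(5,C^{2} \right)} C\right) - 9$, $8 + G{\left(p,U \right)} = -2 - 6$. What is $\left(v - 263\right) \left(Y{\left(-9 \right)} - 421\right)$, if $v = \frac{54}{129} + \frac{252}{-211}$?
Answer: $\frac{490613585}{9073} \approx 54074.0$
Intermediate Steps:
$G{\left(p,U \right)} = -16$ ($G{\left(p,U \right)} = -8 - 8 = -16$)
$Y{\left(C \right)} = -9 + C^{2} - 16 C$ ($Y{\left(C \right)} = \left(C^{2} - 16 C\right) - 9 = -9 + C^{2} - 16 C$)
$v = - \frac{7038}{9073}$ ($v = 54 \cdot \frac{1}{129} + 252 \left(- \frac{1}{211}\right) = \frac{18}{43} - \frac{252}{211} = - \frac{7038}{9073} \approx -0.77571$)
$\left(v - 263\right) \left(Y{\left(-9 \right)} - 421\right) = \left(- \frac{7038}{9073} - 263\right) \left(\left(-9 + \left(-9\right)^{2} - -144\right) - 421\right) = - \frac{2393237 \left(\left(-9 + 81 + 144\right) - 421\right)}{9073} = - \frac{2393237 \left(216 - 421\right)}{9073} = \left(- \frac{2393237}{9073}\right) \left(-205\right) = \frac{490613585}{9073}$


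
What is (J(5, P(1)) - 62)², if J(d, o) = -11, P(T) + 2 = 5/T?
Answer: 5329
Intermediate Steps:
P(T) = -2 + 5/T
(J(5, P(1)) - 62)² = (-11 - 62)² = (-73)² = 5329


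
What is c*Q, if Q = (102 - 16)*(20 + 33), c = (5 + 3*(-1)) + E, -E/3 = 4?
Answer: -45580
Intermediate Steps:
E = -12 (E = -3*4 = -12)
c = -10 (c = (5 + 3*(-1)) - 12 = (5 - 3) - 12 = 2 - 12 = -10)
Q = 4558 (Q = 86*53 = 4558)
c*Q = -10*4558 = -45580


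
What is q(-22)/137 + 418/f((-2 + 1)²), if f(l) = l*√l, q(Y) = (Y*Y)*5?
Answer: 59686/137 ≈ 435.66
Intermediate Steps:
q(Y) = 5*Y² (q(Y) = Y²*5 = 5*Y²)
f(l) = l^(3/2)
q(-22)/137 + 418/f((-2 + 1)²) = (5*(-22)²)/137 + 418/(((-2 + 1)²)^(3/2)) = (5*484)*(1/137) + 418/(((-1)²)^(3/2)) = 2420*(1/137) + 418/(1^(3/2)) = 2420/137 + 418/1 = 2420/137 + 418*1 = 2420/137 + 418 = 59686/137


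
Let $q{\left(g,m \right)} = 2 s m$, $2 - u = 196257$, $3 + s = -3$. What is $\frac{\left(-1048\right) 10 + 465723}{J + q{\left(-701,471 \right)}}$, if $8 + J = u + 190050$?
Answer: $- \frac{455243}{11865} \approx -38.369$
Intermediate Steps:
$s = -6$ ($s = -3 - 3 = -6$)
$u = -196255$ ($u = 2 - 196257 = -196255$)
$q{\left(g,m \right)} = - 12 m$ ($q{\left(g,m \right)} = 2 \left(-6\right) m = - 12 m$)
$J = -6213$ ($J = -8 + \left(-196255 + 190050\right) = -8 - 6205 = -6213$)
$\frac{\left(-1048\right) 10 + 465723}{J + q{\left(-701,471 \right)}} = \frac{\left(-1048\right) 10 + 465723}{-6213 - 5652} = \frac{-10480 + 465723}{-6213 - 5652} = \frac{455243}{-11865} = 455243 \left(- \frac{1}{11865}\right) = - \frac{455243}{11865}$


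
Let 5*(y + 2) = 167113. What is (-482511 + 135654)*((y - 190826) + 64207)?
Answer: 161632587144/5 ≈ 3.2327e+10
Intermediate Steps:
y = 167103/5 (y = -2 + (⅕)*167113 = -2 + 167113/5 = 167103/5 ≈ 33421.)
(-482511 + 135654)*((y - 190826) + 64207) = (-482511 + 135654)*((167103/5 - 190826) + 64207) = -346857*(-787027/5 + 64207) = -346857*(-465992/5) = 161632587144/5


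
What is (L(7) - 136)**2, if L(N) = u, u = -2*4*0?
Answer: 18496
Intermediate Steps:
u = 0 (u = -8*0 = 0)
L(N) = 0
(L(7) - 136)**2 = (0 - 136)**2 = (-136)**2 = 18496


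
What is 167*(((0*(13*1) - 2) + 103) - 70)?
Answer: 5177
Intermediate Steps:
167*(((0*(13*1) - 2) + 103) - 70) = 167*(((0*13 - 2) + 103) - 70) = 167*(((0 - 2) + 103) - 70) = 167*((-2 + 103) - 70) = 167*(101 - 70) = 167*31 = 5177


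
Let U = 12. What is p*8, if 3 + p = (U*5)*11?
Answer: 5256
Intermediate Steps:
p = 657 (p = -3 + (12*5)*11 = -3 + 60*11 = -3 + 660 = 657)
p*8 = 657*8 = 5256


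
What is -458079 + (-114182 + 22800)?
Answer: -549461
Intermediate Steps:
-458079 + (-114182 + 22800) = -458079 - 91382 = -549461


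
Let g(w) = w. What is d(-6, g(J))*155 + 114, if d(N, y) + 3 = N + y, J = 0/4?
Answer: -1281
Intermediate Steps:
J = 0 (J = 0*(¼) = 0)
d(N, y) = -3 + N + y (d(N, y) = -3 + (N + y) = -3 + N + y)
d(-6, g(J))*155 + 114 = (-3 - 6 + 0)*155 + 114 = -9*155 + 114 = -1395 + 114 = -1281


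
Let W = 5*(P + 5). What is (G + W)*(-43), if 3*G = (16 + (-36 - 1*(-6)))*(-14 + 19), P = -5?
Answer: 3010/3 ≈ 1003.3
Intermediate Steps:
W = 0 (W = 5*(-5 + 5) = 5*0 = 0)
G = -70/3 (G = ((16 + (-36 - 1*(-6)))*(-14 + 19))/3 = ((16 + (-36 + 6))*5)/3 = ((16 - 30)*5)/3 = (-14*5)/3 = (1/3)*(-70) = -70/3 ≈ -23.333)
(G + W)*(-43) = (-70/3 + 0)*(-43) = -70/3*(-43) = 3010/3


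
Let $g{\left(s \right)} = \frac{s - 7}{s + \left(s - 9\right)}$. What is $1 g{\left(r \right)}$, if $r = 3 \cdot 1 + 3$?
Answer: $- \frac{1}{3} \approx -0.33333$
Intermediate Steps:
$r = 6$ ($r = 3 + 3 = 6$)
$g{\left(s \right)} = \frac{-7 + s}{-9 + 2 s}$ ($g{\left(s \right)} = \frac{-7 + s}{s + \left(-9 + s\right)} = \frac{-7 + s}{-9 + 2 s}$)
$1 g{\left(r \right)} = 1 \frac{-7 + 6}{-9 + 2 \cdot 6} = 1 \frac{1}{-9 + 12} \left(-1\right) = 1 \cdot \frac{1}{3} \left(-1\right) = 1 \left(- \frac{1}{3}\right) = - \frac{1}{3}$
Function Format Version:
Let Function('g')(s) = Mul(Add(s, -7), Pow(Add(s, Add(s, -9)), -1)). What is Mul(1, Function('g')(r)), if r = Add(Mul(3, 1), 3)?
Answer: Rational(-1, 3) ≈ -0.33333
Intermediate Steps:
r = 6 (r = Add(3, 3) = 6)
Function('g')(s) = Mul(Pow(Add(-9, Mul(2, s)), -1), Add(-7, s)) (Function('g')(s) = Mul(Add(-7, s), Pow(Add(s, Add(-9, s)), -1)) = Mul(Add(-7, s), Pow(Add(-9, Mul(2, s)), -1)) = Mul(Pow(Add(-9, Mul(2, s)), -1), Add(-7, s)))
Mul(1, Function('g')(r)) = Mul(1, Mul(Pow(Add(-9, Mul(2, 6)), -1), Add(-7, 6))) = Mul(1, Mul(Pow(Add(-9, 12), -1), -1)) = Mul(1, Mul(Pow(3, -1), -1)) = Mul(1, Mul(Rational(1, 3), -1)) = Mul(1, Rational(-1, 3)) = Rational(-1, 3)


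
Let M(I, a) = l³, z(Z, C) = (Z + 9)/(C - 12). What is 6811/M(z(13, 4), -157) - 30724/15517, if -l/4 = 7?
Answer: -15921215/6951616 ≈ -2.2903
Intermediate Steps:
l = -28 (l = -4*7 = -28)
z(Z, C) = (9 + Z)/(-12 + C)
M(I, a) = -21952 (M(I, a) = (-28)³ = -21952)
6811/M(z(13, 4), -157) - 30724/15517 = 6811/(-21952) - 30724/15517 = 6811*(-1/21952) - 30724*1/15517 = -139/448 - 30724/15517 = -15921215/6951616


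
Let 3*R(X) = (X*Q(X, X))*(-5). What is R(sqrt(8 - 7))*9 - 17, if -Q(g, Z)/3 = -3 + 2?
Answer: -62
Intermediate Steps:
Q(g, Z) = 3 (Q(g, Z) = -3*(-3 + 2) = -3*(-1) = 3)
R(X) = -5*X (R(X) = ((X*3)*(-5))/3 = ((3*X)*(-5))/3 = (-15*X)/3 = -5*X)
R(sqrt(8 - 7))*9 - 17 = -5*sqrt(8 - 7)*9 - 17 = -5*sqrt(1)*9 - 17 = -5*1*9 - 17 = -5*9 - 17 = -45 - 17 = -62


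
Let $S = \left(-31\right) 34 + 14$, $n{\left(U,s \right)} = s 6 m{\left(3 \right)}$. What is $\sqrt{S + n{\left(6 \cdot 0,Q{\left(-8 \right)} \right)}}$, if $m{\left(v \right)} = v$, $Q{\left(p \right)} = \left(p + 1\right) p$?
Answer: $4 i \sqrt{2} \approx 5.6569 i$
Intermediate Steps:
$Q{\left(p \right)} = p \left(1 + p\right)$ ($Q{\left(p \right)} = \left(1 + p\right) p = p \left(1 + p\right)$)
$n{\left(U,s \right)} = 18 s$ ($n{\left(U,s \right)} = s 6 \cdot 3 = 6 s 3 = 18 s$)
$S = -1040$ ($S = -1054 + 14 = -1040$)
$\sqrt{S + n{\left(6 \cdot 0,Q{\left(-8 \right)} \right)}} = \sqrt{-1040 + 18 \left(- 8 \left(1 - 8\right)\right)} = \sqrt{-1040 + 18 \left(\left(-8\right) \left(-7\right)\right)} = \sqrt{-1040 + 18 \cdot 56} = \sqrt{-1040 + 1008} = \sqrt{-32} = 4 i \sqrt{2}$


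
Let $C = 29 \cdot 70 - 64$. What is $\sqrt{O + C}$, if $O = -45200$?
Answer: $i \sqrt{43234} \approx 207.93 i$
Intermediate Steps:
$C = 1966$ ($C = 2030 - 64 = 1966$)
$\sqrt{O + C} = \sqrt{-45200 + 1966} = \sqrt{-43234} = i \sqrt{43234}$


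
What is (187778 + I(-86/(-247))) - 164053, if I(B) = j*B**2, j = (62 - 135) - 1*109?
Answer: 111237881/4693 ≈ 23703.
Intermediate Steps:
j = -182 (j = -73 - 109 = -182)
I(B) = -182*B**2
(187778 + I(-86/(-247))) - 164053 = (187778 - 182*(-86/(-247))**2) - 164053 = (187778 - 182*(-86*(-1/247))**2) - 164053 = (187778 - 182*(86/247)**2) - 164053 = (187778 - 182*7396/61009) - 164053 = (187778 - 103544/4693) - 164053 = 881138610/4693 - 164053 = 111237881/4693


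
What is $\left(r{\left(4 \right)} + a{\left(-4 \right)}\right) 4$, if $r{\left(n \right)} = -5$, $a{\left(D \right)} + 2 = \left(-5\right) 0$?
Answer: $-28$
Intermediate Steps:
$a{\left(D \right)} = -2$ ($a{\left(D \right)} = -2 - 0 = -2 + 0 = -2$)
$\left(r{\left(4 \right)} + a{\left(-4 \right)}\right) 4 = \left(-5 - 2\right) 4 = \left(-7\right) 4 = -28$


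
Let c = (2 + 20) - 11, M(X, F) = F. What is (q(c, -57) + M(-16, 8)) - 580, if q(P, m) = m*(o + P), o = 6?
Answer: -1541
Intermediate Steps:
c = 11 (c = 22 - 11 = 11)
q(P, m) = m*(6 + P)
(q(c, -57) + M(-16, 8)) - 580 = (-57*(6 + 11) + 8) - 580 = (-57*17 + 8) - 580 = (-969 + 8) - 580 = -961 - 580 = -1541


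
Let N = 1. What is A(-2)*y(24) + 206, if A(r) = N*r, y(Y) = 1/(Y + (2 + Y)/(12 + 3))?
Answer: 39743/193 ≈ 205.92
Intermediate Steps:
y(Y) = 1/(2/15 + 16*Y/15) (y(Y) = 1/(Y + (2 + Y)/15) = 1/(Y + (2 + Y)*(1/15)) = 1/(Y + (2/15 + Y/15)) = 1/(2/15 + 16*Y/15))
A(r) = r (A(r) = 1*r = r)
A(-2)*y(24) + 206 = -15/(1 + 8*24) + 206 = -15/(1 + 192) + 206 = -15/193 + 206 = 39743/193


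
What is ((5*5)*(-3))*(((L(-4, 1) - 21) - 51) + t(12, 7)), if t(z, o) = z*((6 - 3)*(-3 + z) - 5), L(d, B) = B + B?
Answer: -14550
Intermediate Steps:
L(d, B) = 2*B
t(z, o) = z*(-14 + 3*z) (t(z, o) = z*(3*(-3 + z) - 5) = z*((-9 + 3*z) - 5) = z*(-14 + 3*z))
((5*5)*(-3))*(((L(-4, 1) - 21) - 51) + t(12, 7)) = ((5*5)*(-3))*(((2*1 - 21) - 51) + 12*(-14 + 3*12)) = (25*(-3))*(((2 - 21) - 51) + 12*(-14 + 36)) = -75*((-19 - 51) + 12*22) = -75*(-70 + 264) = -75*194 = -14550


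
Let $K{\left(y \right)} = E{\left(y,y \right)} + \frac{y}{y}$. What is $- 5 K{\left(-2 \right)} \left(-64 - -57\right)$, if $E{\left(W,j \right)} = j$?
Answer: $-35$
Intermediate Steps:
$K{\left(y \right)} = 1 + y$ ($K{\left(y \right)} = y + \frac{y}{y} = y + 1 = 1 + y$)
$- 5 K{\left(-2 \right)} \left(-64 - -57\right) = - 5 \left(1 - 2\right) \left(-64 - -57\right) = \left(-5\right) \left(-1\right) \left(-64 + 57\right) = 5 \left(-7\right) = -35$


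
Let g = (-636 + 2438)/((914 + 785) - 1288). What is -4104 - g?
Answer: -1688546/411 ≈ -4108.4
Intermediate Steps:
g = 1802/411 (g = 1802/(1699 - 1288) = 1802/411 ≈ 4.3844)
-4104 - g = -4104 - 1*1802/411 = -4104 - 1802/411 = -1688546/411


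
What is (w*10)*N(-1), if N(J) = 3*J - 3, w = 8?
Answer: -480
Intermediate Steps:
N(J) = -3 + 3*J
(w*10)*N(-1) = (8*10)*(-3 + 3*(-1)) = 80*(-3 - 3) = 80*(-6) = -480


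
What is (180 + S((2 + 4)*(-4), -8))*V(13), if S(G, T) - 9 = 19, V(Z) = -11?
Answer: -2288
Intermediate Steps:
S(G, T) = 28 (S(G, T) = 9 + 19 = 28)
(180 + S((2 + 4)*(-4), -8))*V(13) = (180 + 28)*(-11) = 208*(-11) = -2288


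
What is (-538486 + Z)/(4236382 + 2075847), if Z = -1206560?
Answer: -1745046/6312229 ≈ -0.27645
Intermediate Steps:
(-538486 + Z)/(4236382 + 2075847) = (-538486 - 1206560)/(4236382 + 2075847) = -1745046/6312229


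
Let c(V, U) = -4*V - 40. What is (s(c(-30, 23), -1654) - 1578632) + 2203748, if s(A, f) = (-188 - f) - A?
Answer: 626502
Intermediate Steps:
c(V, U) = -40 - 4*V
s(A, f) = -188 - A - f
(s(c(-30, 23), -1654) - 1578632) + 2203748 = ((-188 - (-40 - 4*(-30)) - 1*(-1654)) - 1578632) + 2203748 = ((-188 - (-40 + 120) + 1654) - 1578632) + 2203748 = ((-188 - 1*80 + 1654) - 1578632) + 2203748 = ((-188 - 80 + 1654) - 1578632) + 2203748 = (1386 - 1578632) + 2203748 = -1577246 + 2203748 = 626502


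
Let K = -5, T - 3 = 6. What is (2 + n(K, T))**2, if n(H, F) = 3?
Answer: 25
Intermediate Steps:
T = 9 (T = 3 + 6 = 9)
(2 + n(K, T))**2 = (2 + 3)**2 = 5**2 = 25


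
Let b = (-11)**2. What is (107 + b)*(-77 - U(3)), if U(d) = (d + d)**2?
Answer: -25764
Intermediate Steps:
U(d) = 4*d**2 (U(d) = (2*d)**2 = 4*d**2)
b = 121
(107 + b)*(-77 - U(3)) = (107 + 121)*(-77 - 4*3**2) = 228*(-77 - 4*9) = 228*(-77 - 1*36) = 228*(-77 - 36) = 228*(-113) = -25764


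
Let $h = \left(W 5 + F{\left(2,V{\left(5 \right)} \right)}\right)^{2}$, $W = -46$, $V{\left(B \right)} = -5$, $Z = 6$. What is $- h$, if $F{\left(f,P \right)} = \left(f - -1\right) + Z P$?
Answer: $-66049$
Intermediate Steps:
$F{\left(f,P \right)} = 1 + f + 6 P$ ($F{\left(f,P \right)} = \left(f - -1\right) + 6 P = \left(f + 1\right) + 6 P = \left(1 + f\right) + 6 P = 1 + f + 6 P$)
$h = 66049$ ($h = \left(\left(-46\right) 5 + \left(1 + 2 + 6 \left(-5\right)\right)\right)^{2} = \left(-230 + \left(1 + 2 - 30\right)\right)^{2} = \left(-230 - 27\right)^{2} = \left(-257\right)^{2} = 66049$)
$- h = \left(-1\right) 66049 = -66049$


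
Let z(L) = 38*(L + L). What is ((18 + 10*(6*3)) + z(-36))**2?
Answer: 6441444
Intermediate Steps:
z(L) = 76*L (z(L) = 38*(2*L) = 76*L)
((18 + 10*(6*3)) + z(-36))**2 = ((18 + 10*(6*3)) + 76*(-36))**2 = ((18 + 10*18) - 2736)**2 = ((18 + 180) - 2736)**2 = (198 - 2736)**2 = (-2538)**2 = 6441444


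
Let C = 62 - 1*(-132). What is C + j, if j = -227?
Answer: -33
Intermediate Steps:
C = 194 (C = 62 + 132 = 194)
C + j = 194 - 227 = -33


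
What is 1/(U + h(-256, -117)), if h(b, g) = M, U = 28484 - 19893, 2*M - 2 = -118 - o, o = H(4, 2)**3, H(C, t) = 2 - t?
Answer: 1/8533 ≈ 0.00011719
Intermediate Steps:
o = 0 (o = (2 - 1*2)**3 = (2 - 2)**3 = 0**3 = 0)
M = -58 (M = 1 + (-118 - 1*0)/2 = 1 + (-118 + 0)/2 = 1 + (1/2)*(-118) = 1 - 59 = -58)
U = 8591
h(b, g) = -58
1/(U + h(-256, -117)) = 1/(8591 - 58) = 1/8533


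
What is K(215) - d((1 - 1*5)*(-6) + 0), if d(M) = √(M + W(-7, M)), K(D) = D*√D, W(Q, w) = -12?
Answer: -2*√3 + 215*√215 ≈ 3149.1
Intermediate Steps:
K(D) = D^(3/2)
d(M) = √(-12 + M) (d(M) = √(M - 12) = √(-12 + M))
K(215) - d((1 - 1*5)*(-6) + 0) = 215^(3/2) - √(-12 + ((1 - 1*5)*(-6) + 0)) = 215*√215 - √(-12 + ((1 - 5)*(-6) + 0)) = 215*√215 - √(-12 + (-4*(-6) + 0)) = 215*√215 - √(-12 + (24 + 0)) = 215*√215 - √(-12 + 24) = 215*√215 - √12 = 215*√215 - 2*√3 = -2*√3 + 215*√215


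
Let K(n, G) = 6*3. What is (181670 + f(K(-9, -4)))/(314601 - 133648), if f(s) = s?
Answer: 181688/180953 ≈ 1.0041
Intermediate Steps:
K(n, G) = 18
(181670 + f(K(-9, -4)))/(314601 - 133648) = (181670 + 18)/(314601 - 133648) = 181688/180953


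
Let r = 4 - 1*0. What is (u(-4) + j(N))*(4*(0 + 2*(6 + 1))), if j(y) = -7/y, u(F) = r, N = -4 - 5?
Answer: 2408/9 ≈ 267.56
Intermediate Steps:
r = 4 (r = 4 + 0 = 4)
N = -9
u(F) = 4
(u(-4) + j(N))*(4*(0 + 2*(6 + 1))) = (4 - 7/(-9))*(4*(0 + 2*(6 + 1))) = (4 - 7*(-⅑))*(4*(0 + 2*7)) = (4 + 7/9)*(4*(0 + 14)) = 43*(4*14)/9 = (43/9)*56 = 2408/9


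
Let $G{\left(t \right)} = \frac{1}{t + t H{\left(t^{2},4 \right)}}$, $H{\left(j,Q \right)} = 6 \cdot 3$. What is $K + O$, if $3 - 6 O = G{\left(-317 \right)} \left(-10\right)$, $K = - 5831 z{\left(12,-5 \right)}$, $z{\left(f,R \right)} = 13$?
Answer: $- \frac{2739350755}{36138} \approx -75803.0$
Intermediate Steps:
$H{\left(j,Q \right)} = 18$
$G{\left(t \right)} = \frac{1}{19 t}$ ($G{\left(t \right)} = \frac{1}{t + t 18} = \frac{1}{t + 18 t} = \frac{1}{19 t}$)
$K = -75803$ ($K = \left(-5831\right) 13 = -75803$)
$O = \frac{18059}{36138}$ ($O = \frac{1}{2} - \frac{\frac{1}{19 \left(-317\right)} \left(-10\right)}{6} = \frac{1}{2} - \frac{\frac{1}{19} \left(- \frac{1}{317}\right) \left(-10\right)}{6} = \frac{1}{2} - \frac{\left(- \frac{1}{6023}\right) \left(-10\right)}{6} = \frac{1}{2} - \frac{5}{18069} = \frac{18059}{36138} \approx 0.49972$)
$K + O = -75803 + \frac{18059}{36138} = - \frac{2739350755}{36138}$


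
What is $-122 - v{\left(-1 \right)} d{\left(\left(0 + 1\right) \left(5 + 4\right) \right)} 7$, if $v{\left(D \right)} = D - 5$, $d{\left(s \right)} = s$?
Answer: $256$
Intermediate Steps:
$v{\left(D \right)} = -5 + D$ ($v{\left(D \right)} = D - 5 = -5 + D$)
$-122 - v{\left(-1 \right)} d{\left(\left(0 + 1\right) \left(5 + 4\right) \right)} 7 = -122 - \left(-5 - 1\right) \left(0 + 1\right) \left(5 + 4\right) 7 = -122 - - 6 \cdot 1 \cdot 9 \cdot 7 = -122 - \left(-6\right) 9 \cdot 7 = -122 - \left(-54\right) 7 = -122 - -378 = -122 + 378 = 256$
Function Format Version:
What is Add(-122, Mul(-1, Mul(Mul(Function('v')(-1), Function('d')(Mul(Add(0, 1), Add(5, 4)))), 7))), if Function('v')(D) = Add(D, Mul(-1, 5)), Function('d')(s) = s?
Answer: 256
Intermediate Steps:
Function('v')(D) = Add(-5, D) (Function('v')(D) = Add(D, -5) = Add(-5, D))
Add(-122, Mul(-1, Mul(Mul(Function('v')(-1), Function('d')(Mul(Add(0, 1), Add(5, 4)))), 7))) = Add(-122, Mul(-1, Mul(Mul(Add(-5, -1), Mul(Add(0, 1), Add(5, 4))), 7))) = Add(-122, Mul(-1, Mul(Mul(-6, Mul(1, 9)), 7))) = Add(-122, Mul(-1, Mul(Mul(-6, 9), 7))) = Add(-122, Mul(-1, Mul(-54, 7))) = Add(-122, Mul(-1, -378)) = Add(-122, 378) = 256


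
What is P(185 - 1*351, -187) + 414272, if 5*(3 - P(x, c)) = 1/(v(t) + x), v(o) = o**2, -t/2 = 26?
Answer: 5257149749/12690 ≈ 4.1428e+5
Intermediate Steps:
t = -52 (t = -2*26 = -52)
P(x, c) = 3 - 1/(5*(2704 + x)) (P(x, c) = 3 - 1/(5*((-52)**2 + x)) = 3 - 1/(5*(2704 + x)))
P(185 - 1*351, -187) + 414272 = (40559 + 15*(185 - 1*351))/(5*(2704 + (185 - 1*351))) + 414272 = (40559 + 15*(185 - 351))/(5*(2704 + (185 - 351))) + 414272 = (40559 + 15*(-166))/(5*(2704 - 166)) + 414272 = (1/5)*(40559 - 2490)/2538 + 414272 = (1/5)*(1/2538)*38069 + 414272 = 38069/12690 + 414272 = 5257149749/12690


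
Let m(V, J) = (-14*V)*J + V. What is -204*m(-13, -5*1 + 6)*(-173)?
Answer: 5964348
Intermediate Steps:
m(V, J) = V - 14*J*V (m(V, J) = -14*J*V + V = V - 14*J*V)
-204*m(-13, -5*1 + 6)*(-173) = -(-2652)*(1 - 14*(-5*1 + 6))*(-173) = -(-2652)*(1 - 14*(-5 + 6))*(-173) = -(-2652)*(1 - 14*1)*(-173) = -(-2652)*(1 - 14)*(-173) = -(-2652)*(-13)*(-173) = -204*169*(-173) = -34476*(-173) = 5964348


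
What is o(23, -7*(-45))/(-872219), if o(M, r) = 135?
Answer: -135/872219 ≈ -0.00015478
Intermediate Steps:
o(23, -7*(-45))/(-872219) = 135/(-872219) = 135*(-1/872219) = -135/872219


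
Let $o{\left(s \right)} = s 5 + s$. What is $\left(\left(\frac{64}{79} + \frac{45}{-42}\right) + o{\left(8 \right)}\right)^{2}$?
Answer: $\frac{2787734401}{1223236} \approx 2279.0$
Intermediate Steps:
$o{\left(s \right)} = 6 s$ ($o{\left(s \right)} = 5 s + s = 6 s$)
$\left(\left(\frac{64}{79} + \frac{45}{-42}\right) + o{\left(8 \right)}\right)^{2} = \left(\left(\frac{64}{79} + \frac{45}{-42}\right) + 6 \cdot 8\right)^{2} = \left(\left(64 \cdot \frac{1}{79} + 45 \left(- \frac{1}{42}\right)\right) + 48\right)^{2} = \left(\left(\frac{64}{79} - \frac{15}{14}\right) + 48\right)^{2} = \left(- \frac{289}{1106} + 48\right)^{2} = \left(\frac{52799}{1106}\right)^{2} = \frac{2787734401}{1223236}$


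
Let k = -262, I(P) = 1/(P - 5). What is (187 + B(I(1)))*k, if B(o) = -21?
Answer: -43492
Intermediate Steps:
I(P) = 1/(-5 + P)
(187 + B(I(1)))*k = (187 - 21)*(-262) = 166*(-262) = -43492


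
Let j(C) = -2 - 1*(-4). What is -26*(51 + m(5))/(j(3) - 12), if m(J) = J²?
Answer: 988/5 ≈ 197.60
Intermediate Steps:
j(C) = 2 (j(C) = -2 + 4 = 2)
-26*(51 + m(5))/(j(3) - 12) = -26*(51 + 5²)/(2 - 12) = -26*(51 + 25)/(-10) = -1976*(-1)/10 = -26*(-38/5) = 988/5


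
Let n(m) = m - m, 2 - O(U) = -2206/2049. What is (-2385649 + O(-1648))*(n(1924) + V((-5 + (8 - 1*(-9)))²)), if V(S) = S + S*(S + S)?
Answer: -67808950830384/683 ≈ -9.9281e+10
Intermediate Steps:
O(U) = 6304/2049 (O(U) = 2 - (-2206)/2049 = 2 - 1*(-2206/2049) = 2 + 2206/2049 = 6304/2049)
n(m) = 0
V(S) = S + 2*S² (V(S) = S + S*(2*S) = S + 2*S²)
(-2385649 + O(-1648))*(n(1924) + V((-5 + (8 - 1*(-9)))²)) = (-2385649 + 6304/2049)*(0 + (-5 + (8 - 1*(-9)))²*(1 + 2*(-5 + (8 - 1*(-9)))²)) = -4888188497*(0 + (-5 + (8 + 9))²*(1 + 2*(-5 + (8 + 9))²))/2049 = -4888188497*(0 + (-5 + 17)²*(1 + 2*(-5 + 17)²))/2049 = -4888188497*(0 + 12²*(1 + 2*12²))/2049 = -4888188497*(0 + 144*(1 + 2*144))/2049 = -4888188497*(0 + 144*(1 + 288))/2049 = -4888188497*(0 + 144*289)/2049 = -4888188497*(0 + 41616)/2049 = -4888188497/2049*41616 = -67808950830384/683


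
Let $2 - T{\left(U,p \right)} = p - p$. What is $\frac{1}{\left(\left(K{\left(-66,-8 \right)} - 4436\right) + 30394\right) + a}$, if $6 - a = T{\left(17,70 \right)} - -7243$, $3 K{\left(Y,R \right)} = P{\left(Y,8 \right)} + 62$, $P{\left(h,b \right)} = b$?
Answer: $\frac{3}{56227} \approx 5.3355 \cdot 10^{-5}$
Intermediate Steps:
$T{\left(U,p \right)} = 2$ ($T{\left(U,p \right)} = 2 - \left(p - p\right) = 2 - 0 = 2 + 0 = 2$)
$K{\left(Y,R \right)} = \frac{70}{3}$ ($K{\left(Y,R \right)} = \frac{8 + 62}{3} = \frac{1}{3} \cdot 70 = \frac{70}{3}$)
$a = -7239$ ($a = 6 - \left(2 - -7243\right) = 6 - \left(2 + 7243\right) = 6 - 7245 = -7239$)
$\frac{1}{\left(\left(K{\left(-66,-8 \right)} - 4436\right) + 30394\right) + a} = \frac{1}{\left(\left(\frac{70}{3} - 4436\right) + 30394\right) - 7239} = \frac{1}{\left(- \frac{13238}{3} + 30394\right) - 7239} = \frac{1}{\frac{77944}{3} - 7239} = \frac{1}{\frac{56227}{3}} = \frac{3}{56227}$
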